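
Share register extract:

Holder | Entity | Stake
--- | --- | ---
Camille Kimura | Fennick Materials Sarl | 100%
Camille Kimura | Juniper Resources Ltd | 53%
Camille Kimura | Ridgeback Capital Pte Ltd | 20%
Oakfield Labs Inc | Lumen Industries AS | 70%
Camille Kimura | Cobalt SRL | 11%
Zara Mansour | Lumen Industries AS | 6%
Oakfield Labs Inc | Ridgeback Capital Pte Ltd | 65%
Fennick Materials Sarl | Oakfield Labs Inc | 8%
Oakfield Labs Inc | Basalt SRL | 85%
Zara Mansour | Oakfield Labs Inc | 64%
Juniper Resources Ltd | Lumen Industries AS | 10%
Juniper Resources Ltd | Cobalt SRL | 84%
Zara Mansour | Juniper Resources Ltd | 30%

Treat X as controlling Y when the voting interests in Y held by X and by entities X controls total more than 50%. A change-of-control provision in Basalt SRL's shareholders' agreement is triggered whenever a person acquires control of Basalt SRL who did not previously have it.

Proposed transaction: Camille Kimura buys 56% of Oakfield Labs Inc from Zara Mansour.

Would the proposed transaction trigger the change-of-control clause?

The purchase adds only to Camille's holdings (Zara's stake shrinks), so Camille is the only person who could newly come to control Basalt.
Camille holds 100% of Fennick, so Camille controls Fennick.
Camille holds 53% of Juniper, so Camille controls Juniper.
Juniper and Camille together hold 84% + 11% = 95% of Cobalt, so Camille controls Cobalt.
Neither Camille nor any entity Camille controls holds any voting interest in Basalt.
So before the transaction, Camille does not control Basalt.
After the purchase, Camille holds 56% of Oakfield directly, and Zara's stake falls to 8%.
Fennick and Camille together hold 8% + 56% = 64% of Oakfield, so Camille controls Oakfield.
Oakfield holds 85% of Basalt, so Camille controls Basalt.
Camille did not control Basalt before and does after, so the clause is triggered.

Yes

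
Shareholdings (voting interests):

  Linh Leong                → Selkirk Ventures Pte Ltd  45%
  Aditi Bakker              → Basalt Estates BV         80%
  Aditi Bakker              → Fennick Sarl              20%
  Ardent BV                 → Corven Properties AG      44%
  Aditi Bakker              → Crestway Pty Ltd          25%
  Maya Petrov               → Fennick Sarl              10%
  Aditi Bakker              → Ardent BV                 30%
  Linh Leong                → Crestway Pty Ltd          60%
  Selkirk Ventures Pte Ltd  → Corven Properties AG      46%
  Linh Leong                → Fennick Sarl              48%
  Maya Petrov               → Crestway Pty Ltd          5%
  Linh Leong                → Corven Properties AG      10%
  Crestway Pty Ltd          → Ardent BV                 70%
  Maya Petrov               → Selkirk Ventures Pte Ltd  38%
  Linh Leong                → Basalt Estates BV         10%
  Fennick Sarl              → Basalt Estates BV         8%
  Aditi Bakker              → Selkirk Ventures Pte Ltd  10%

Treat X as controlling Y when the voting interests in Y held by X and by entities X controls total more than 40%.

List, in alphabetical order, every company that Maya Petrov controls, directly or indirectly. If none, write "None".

None

Maya's largest direct stake is 38% in Selkirk, which does not meet the threshold.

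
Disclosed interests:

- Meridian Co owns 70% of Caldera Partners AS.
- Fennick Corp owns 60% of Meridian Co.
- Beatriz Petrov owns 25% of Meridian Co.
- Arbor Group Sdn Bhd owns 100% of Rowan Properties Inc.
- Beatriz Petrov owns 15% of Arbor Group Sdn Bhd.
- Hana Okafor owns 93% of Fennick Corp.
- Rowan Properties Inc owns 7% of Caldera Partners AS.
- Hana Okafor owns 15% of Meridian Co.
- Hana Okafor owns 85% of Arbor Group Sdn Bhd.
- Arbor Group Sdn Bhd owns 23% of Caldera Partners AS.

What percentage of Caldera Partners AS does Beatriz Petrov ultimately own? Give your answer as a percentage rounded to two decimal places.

22.00%

Beatriz reaches Caldera along 3 paths.
Via Arbor → Rowan: 15% × 100% × 7% = 1.05%.
Via Meridian: 25% × 70% = 17.5%.
Via Arbor: 15% × 23% = 3.45%.
Total: 1.05% + 17.5% + 3.45% = 22%.
Rounded: 22.00%.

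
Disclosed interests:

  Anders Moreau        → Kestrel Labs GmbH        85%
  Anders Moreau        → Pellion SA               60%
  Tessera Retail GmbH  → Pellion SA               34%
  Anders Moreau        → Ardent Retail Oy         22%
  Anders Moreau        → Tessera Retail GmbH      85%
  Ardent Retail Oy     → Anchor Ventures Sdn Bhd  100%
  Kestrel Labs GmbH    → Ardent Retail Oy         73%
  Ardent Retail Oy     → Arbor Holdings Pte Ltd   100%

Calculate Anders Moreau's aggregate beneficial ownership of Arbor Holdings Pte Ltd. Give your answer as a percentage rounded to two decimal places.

84.05%

Anders reaches Arbor along 2 paths.
Via Kestrel → Ardent: 85% × 73% × 100% = 62.05%.
Via Ardent: 22% × 100% = 22%.
Total: 62.05% + 22% = 84.05%.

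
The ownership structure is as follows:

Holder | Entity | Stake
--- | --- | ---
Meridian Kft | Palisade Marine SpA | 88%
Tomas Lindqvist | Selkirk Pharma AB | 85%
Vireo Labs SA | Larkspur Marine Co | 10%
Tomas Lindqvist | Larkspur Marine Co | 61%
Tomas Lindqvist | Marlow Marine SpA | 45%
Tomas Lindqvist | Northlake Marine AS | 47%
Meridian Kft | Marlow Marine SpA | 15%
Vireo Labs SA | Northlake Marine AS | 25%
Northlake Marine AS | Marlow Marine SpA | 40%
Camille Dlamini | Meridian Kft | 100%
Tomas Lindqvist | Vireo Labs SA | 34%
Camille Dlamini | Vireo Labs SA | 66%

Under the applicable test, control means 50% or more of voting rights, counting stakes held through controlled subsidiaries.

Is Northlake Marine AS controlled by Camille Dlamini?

No

Camille holds 66% of Vireo, so Camille controls Vireo.
Camille holds 100% of Meridian, so Camille controls Meridian.
Meridian holds 88% of Palisade, so Camille controls Palisade.
In Northlake, Camille's side holds only 25%, not ≥ 50%.
So Camille does not control Northlake.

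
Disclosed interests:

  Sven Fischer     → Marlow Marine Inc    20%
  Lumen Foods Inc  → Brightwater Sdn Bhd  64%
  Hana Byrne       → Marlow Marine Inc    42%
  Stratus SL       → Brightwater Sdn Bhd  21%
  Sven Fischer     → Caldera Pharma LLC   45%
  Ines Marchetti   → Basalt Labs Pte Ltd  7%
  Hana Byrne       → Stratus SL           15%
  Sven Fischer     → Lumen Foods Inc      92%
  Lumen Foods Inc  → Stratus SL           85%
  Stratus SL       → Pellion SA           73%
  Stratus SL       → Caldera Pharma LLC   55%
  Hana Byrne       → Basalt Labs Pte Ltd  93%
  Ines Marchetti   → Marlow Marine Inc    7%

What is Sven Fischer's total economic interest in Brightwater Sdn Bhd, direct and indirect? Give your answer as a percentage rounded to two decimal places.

Sven reaches Brightwater along 2 paths.
Via Lumen → Stratus: 92% × 85% × 21% = 16.422%.
Via Lumen: 92% × 64% = 58.88%.
Total: 16.422% + 58.88% = 75.302%.
Rounded: 75.30%.

75.30%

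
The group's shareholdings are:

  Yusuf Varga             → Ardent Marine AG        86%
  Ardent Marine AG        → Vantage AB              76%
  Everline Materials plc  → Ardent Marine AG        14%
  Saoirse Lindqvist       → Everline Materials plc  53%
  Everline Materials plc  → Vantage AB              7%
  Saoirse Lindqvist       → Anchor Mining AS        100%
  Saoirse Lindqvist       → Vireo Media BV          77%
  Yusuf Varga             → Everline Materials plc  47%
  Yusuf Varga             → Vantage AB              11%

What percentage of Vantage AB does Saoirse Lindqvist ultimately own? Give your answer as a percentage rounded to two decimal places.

Saoirse reaches Vantage along 2 paths.
Via Everline: 53% × 7% = 3.71%.
Via Everline → Ardent: 53% × 14% × 76% = 5.6392%.
Total: 3.71% + 5.6392% = 9.3492%.
Rounded: 9.35%.

9.35%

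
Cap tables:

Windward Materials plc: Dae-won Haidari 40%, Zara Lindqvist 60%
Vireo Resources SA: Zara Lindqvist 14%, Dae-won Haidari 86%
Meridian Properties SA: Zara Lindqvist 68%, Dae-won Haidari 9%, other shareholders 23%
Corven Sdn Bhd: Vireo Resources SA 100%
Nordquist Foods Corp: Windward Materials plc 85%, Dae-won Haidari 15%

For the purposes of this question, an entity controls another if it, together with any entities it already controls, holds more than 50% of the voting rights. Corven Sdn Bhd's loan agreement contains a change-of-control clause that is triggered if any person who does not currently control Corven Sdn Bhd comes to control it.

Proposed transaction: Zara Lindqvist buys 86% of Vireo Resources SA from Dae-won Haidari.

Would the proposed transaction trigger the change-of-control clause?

The purchase adds only to Zara's holdings (Dae-won's stake shrinks), so Zara is the only person who could newly come to control Corven.
Zara holds 60% of Windward, so Zara controls Windward.
Zara holds 68% of Meridian, so Zara controls Meridian.
Windward holds 85% of Nordquist, so Zara controls Nordquist.
Neither Zara nor any entity Zara controls holds any voting interest in Corven.
So before the transaction, Zara does not control Corven.
After the purchase, Zara's direct stake in Vireo rises to 14% + 86% = 100%, and Dae-won's stake falls to 0%.
Zara holds 100% of Vireo, so Zara controls Vireo.
Vireo holds 100% of Corven, so Zara controls Corven.
Zara did not control Corven before and does after, so the clause is triggered.

Yes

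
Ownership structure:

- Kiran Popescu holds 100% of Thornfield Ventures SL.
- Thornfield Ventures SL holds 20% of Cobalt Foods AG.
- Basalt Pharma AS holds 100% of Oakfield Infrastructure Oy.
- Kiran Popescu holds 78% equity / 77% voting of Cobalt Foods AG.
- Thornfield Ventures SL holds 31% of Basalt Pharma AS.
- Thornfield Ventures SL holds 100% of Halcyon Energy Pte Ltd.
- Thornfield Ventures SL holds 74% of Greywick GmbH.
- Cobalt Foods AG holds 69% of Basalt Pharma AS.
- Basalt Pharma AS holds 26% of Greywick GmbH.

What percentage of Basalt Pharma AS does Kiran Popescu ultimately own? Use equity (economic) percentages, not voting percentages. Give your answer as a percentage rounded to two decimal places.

Kiran reaches Basalt along 3 paths.
Via Thornfield: 100% × 31% = 31%.
Via Thornfield → Cobalt: 100% × 20% × 69% = 13.8%.
Via Cobalt: 78% × 69% = 53.82%.
Total: 31% + 13.8% + 53.82% = 98.62%.

98.62%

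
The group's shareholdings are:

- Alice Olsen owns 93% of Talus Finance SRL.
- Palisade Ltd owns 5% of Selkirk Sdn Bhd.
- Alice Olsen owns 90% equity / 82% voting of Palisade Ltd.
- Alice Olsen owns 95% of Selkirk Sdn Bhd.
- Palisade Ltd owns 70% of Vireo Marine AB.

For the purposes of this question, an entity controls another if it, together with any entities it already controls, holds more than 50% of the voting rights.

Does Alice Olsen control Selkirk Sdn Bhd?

Yes

Alice holds 82% of Palisade, so Alice controls Palisade.
Palisade and Alice together hold 5% + 95% = 100% of Selkirk, so Alice controls Selkirk.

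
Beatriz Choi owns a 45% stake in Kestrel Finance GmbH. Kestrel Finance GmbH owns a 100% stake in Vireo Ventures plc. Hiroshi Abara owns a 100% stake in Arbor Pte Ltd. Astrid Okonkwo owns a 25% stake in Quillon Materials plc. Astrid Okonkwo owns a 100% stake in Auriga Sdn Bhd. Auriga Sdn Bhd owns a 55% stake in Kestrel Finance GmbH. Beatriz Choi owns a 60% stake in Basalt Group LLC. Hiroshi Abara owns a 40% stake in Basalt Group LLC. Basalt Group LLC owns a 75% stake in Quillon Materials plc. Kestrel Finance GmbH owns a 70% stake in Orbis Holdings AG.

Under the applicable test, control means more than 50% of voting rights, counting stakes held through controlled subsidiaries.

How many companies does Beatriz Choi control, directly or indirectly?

Beatriz holds 60% of Basalt, so Beatriz controls Basalt.
Basalt holds 75% of Quillon, so Beatriz controls Quillon.
No other company's threshold is met.
Beatriz controls 2 companies.

2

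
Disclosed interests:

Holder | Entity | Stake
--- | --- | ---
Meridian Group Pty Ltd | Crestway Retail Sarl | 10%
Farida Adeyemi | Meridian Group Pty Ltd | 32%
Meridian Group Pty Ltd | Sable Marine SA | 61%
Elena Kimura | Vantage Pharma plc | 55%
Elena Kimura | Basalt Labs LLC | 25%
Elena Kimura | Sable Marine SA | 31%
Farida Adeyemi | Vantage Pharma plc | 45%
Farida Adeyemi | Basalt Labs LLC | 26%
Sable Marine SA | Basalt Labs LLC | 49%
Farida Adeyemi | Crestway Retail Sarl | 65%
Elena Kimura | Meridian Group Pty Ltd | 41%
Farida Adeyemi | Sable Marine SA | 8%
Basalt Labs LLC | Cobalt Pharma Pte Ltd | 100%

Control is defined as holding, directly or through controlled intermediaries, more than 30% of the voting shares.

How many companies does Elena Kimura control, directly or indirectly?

Elena holds 41% of Meridian, so Elena controls Meridian.
Elena and Meridian together hold 31% + 61% = 92% of Sable, so Elena controls Sable.
Elena holds 55% of Vantage, so Elena controls Vantage.
Sable and Elena together hold 49% + 25% = 74% of Basalt, so Elena controls Basalt.
Basalt holds 100% of Cobalt, so Elena controls Cobalt.
No other company's threshold is met.
Elena controls 5 companies.

5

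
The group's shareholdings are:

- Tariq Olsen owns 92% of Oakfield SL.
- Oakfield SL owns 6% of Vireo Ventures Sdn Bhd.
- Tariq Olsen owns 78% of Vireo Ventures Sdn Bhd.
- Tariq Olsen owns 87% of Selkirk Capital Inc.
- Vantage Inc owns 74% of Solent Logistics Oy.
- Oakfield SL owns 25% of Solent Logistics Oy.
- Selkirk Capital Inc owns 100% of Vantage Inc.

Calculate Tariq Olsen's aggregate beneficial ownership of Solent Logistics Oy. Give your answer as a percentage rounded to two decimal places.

87.38%

Tariq reaches Solent along 2 paths.
Via Oakfield: 92% × 25% = 23%.
Via Selkirk → Vantage: 87% × 100% × 74% = 64.38%.
Total: 23% + 64.38% = 87.38%.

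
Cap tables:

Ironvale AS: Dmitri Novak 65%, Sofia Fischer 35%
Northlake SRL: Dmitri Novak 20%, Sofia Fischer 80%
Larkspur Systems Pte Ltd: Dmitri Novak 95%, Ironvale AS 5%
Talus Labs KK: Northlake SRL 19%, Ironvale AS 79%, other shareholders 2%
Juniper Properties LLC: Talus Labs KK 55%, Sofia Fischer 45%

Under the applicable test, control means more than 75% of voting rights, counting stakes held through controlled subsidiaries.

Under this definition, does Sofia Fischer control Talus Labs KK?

Sofia holds 80% of Northlake, so Sofia controls Northlake.
In Talus, Sofia's side holds only 19%, not > 75%.
So Sofia does not control Talus.

No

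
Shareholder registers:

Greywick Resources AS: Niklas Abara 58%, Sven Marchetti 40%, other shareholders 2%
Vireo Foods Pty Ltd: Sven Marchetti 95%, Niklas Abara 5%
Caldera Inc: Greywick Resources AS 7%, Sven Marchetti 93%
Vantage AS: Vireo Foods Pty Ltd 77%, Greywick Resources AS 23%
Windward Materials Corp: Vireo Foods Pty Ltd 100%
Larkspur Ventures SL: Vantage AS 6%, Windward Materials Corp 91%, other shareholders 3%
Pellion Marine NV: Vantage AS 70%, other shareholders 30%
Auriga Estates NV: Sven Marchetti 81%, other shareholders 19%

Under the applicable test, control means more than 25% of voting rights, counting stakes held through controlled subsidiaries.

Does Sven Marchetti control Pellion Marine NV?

Sven holds 95% of Vireo, so Sven controls Vireo.
Sven holds 40% of Greywick, so Sven controls Greywick.
Vireo and Greywick together hold 77% + 23% = 100% of Vantage, so Sven controls Vantage.
Vantage holds 70% of Pellion, so Sven controls Pellion.

Yes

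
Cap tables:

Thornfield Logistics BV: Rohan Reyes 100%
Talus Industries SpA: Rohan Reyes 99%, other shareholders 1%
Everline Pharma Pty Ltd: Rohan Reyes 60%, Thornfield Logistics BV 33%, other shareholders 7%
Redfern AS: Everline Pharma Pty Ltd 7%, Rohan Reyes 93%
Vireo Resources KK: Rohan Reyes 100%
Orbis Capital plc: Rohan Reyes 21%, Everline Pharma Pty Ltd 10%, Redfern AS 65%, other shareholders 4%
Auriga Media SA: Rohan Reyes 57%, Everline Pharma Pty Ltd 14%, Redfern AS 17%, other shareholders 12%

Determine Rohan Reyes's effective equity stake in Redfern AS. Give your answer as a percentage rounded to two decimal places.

Rohan reaches Redfern along 3 paths.
Via Everline: 60% × 7% = 4.2%.
Via Thornfield → Everline: 100% × 33% × 7% = 2.31%.
Direct stake: 93% = 93%.
Total: 4.2% + 2.31% + 93% = 99.51%.

99.51%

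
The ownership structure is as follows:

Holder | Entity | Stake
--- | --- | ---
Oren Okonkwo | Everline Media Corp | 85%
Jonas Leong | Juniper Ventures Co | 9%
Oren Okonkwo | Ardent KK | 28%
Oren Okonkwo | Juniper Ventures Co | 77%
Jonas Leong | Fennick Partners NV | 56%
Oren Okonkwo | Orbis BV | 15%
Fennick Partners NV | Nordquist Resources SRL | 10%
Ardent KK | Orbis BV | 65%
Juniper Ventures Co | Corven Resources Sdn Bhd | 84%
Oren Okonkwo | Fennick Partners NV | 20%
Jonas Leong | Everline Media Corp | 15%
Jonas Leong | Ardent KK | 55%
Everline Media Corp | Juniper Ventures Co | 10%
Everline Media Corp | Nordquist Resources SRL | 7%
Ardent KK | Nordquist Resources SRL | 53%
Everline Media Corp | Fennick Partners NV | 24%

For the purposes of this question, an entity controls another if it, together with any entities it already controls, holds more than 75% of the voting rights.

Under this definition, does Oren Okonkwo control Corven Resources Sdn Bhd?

Yes

Oren holds 85% of Everline, so Oren controls Everline.
Oren and Everline together hold 77% + 10% = 87% of Juniper, so Oren controls Juniper.
Juniper holds 84% of Corven, so Oren controls Corven.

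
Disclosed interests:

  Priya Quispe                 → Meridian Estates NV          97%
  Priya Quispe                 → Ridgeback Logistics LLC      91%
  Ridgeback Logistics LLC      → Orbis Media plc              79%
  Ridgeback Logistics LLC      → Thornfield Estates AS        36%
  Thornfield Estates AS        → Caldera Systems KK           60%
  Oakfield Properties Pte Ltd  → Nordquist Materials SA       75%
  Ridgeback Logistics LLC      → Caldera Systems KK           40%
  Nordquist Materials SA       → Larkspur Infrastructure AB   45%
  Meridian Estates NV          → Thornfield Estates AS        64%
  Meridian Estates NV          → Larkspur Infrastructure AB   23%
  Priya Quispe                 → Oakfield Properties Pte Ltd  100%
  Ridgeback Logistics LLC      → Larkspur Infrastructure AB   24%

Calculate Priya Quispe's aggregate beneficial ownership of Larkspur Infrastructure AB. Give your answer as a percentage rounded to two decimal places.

Priya reaches Larkspur along 3 paths.
Via Ridgeback: 91% × 24% = 21.84%.
Via Meridian: 97% × 23% = 22.31%.
Via Oakfield → Nordquist: 100% × 75% × 45% = 33.75%.
Total: 21.84% + 22.31% + 33.75% = 77.9%.
Rounded: 77.90%.

77.90%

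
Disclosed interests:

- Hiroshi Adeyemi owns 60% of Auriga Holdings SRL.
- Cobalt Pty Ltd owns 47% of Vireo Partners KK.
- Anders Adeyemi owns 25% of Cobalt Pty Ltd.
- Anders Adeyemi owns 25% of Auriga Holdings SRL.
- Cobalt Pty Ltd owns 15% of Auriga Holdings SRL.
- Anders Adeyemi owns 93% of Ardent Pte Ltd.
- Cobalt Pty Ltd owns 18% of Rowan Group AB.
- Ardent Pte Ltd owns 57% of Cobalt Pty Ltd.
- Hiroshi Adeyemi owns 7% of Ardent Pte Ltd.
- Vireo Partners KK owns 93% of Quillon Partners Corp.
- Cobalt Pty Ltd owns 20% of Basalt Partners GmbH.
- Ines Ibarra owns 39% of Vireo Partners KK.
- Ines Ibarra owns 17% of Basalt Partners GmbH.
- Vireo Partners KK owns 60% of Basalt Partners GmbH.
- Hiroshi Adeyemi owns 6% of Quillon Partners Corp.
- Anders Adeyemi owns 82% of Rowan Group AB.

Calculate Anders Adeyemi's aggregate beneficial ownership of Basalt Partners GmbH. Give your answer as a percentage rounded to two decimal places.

Anders reaches Basalt along 4 paths.
Via Ardent → Cobalt: 93% × 57% × 20% = 10.602%.
Via Cobalt: 25% × 20% = 5%.
Via Ardent → Cobalt → Vireo: 93% × 57% × 47% × 60% = 14.94882%.
Via Cobalt → Vireo: 25% × 47% × 60% = 7.05%.
Total: 10.602% + 5% + 14.94882% + 7.05% = 37.60082%.
Rounded: 37.60%.

37.60%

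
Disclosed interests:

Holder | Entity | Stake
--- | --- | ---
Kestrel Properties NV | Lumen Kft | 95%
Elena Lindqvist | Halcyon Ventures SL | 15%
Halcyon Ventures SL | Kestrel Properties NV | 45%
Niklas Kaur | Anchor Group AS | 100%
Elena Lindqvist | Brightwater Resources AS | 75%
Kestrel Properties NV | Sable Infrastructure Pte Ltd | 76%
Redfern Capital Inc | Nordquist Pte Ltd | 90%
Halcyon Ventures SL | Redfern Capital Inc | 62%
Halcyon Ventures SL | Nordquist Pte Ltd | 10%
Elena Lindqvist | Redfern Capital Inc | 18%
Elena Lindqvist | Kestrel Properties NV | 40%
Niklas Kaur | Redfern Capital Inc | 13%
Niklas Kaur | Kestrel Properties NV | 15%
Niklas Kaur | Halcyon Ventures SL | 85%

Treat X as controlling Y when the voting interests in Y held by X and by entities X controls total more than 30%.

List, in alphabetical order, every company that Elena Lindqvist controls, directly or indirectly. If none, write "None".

Brightwater Resources AS, Kestrel Properties NV, Lumen Kft, Sable Infrastructure Pte Ltd

Elena holds 75% of Brightwater, so Elena controls Brightwater.
Elena holds 40% of Kestrel, so Elena controls Kestrel.
Kestrel holds 95% of Lumen, so Elena controls Lumen.
Kestrel holds 76% of Sable, so Elena controls Sable.
No other company's threshold is met.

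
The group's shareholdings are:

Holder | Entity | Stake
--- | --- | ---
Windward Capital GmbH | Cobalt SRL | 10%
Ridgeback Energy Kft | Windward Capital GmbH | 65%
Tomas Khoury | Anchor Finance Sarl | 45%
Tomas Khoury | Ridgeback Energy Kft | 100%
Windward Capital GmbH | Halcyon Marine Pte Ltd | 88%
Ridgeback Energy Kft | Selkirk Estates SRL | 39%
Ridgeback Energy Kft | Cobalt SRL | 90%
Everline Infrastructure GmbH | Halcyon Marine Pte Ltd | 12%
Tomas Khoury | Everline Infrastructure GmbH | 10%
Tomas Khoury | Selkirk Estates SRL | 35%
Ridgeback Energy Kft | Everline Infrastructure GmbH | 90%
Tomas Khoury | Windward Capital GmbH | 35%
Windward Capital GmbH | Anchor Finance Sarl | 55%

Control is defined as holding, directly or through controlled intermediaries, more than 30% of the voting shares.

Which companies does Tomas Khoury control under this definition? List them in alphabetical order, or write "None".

Tomas holds 100% of Ridgeback, so Tomas controls Ridgeback.
Ridgeback and Tomas together hold 65% + 35% = 100% of Windward, so Tomas controls Windward.
Ridgeback and Tomas together hold 39% + 35% = 74% of Selkirk, so Tomas controls Selkirk.
Ridgeback and Tomas together hold 90% + 10% = 100% of Everline, so Tomas controls Everline.
Tomas and Windward together hold 45% + 55% = 100% of Anchor, so Tomas controls Anchor.
Ridgeback and Windward together hold 90% + 10% = 100% of Cobalt, so Tomas controls Cobalt.
Windward and Everline together hold 88% + 12% = 100% of Halcyon, so Tomas controls Halcyon.

Anchor Finance Sarl, Cobalt SRL, Everline Infrastructure GmbH, Halcyon Marine Pte Ltd, Ridgeback Energy Kft, Selkirk Estates SRL, Windward Capital GmbH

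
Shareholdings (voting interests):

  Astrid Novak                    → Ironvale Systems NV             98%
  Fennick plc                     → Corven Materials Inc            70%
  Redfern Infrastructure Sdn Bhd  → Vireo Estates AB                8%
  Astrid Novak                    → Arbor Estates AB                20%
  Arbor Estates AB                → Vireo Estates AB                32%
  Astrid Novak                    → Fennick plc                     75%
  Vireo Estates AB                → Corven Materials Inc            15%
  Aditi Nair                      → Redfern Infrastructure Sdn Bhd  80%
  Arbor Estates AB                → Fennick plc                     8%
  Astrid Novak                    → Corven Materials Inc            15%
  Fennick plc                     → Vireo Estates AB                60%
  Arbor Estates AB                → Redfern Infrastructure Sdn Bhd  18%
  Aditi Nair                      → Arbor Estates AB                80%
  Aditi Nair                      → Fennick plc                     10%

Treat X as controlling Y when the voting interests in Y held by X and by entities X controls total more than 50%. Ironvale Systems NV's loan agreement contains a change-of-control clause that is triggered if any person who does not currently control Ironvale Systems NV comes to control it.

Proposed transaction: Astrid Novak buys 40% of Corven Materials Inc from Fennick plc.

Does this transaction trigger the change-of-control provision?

The purchase adds only to Astrid's holdings (Fennick's stake shrinks), so Astrid is the only person who could newly come to control Ironvale.
Astrid holds 98% of Ironvale, so Astrid controls Ironvale.
So Astrid already controls Ironvale before the transaction.
After the purchase, Astrid's direct stake in Corven rises to 15% + 40% = 55%, and Fennick's stake falls to 30%.
Astrid controlled Ironvale already, so this is not a new person acquiring control; every other person's position is unchanged or reduced.
No new person acquires control, so the clause is not triggered.

No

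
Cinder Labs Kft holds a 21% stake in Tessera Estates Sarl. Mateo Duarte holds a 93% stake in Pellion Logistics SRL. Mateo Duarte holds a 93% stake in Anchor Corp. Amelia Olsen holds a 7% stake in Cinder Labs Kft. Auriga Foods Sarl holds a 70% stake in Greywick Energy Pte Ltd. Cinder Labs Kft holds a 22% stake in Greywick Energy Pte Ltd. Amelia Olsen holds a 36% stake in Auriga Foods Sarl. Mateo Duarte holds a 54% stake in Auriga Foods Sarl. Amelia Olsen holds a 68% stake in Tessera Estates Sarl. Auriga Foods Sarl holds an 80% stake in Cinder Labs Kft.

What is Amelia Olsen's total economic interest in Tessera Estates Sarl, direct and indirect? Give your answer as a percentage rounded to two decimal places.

75.52%

Amelia reaches Tessera along 3 paths.
Direct stake: 68% = 68%.
Via Cinder: 7% × 21% = 1.47%.
Via Auriga → Cinder: 36% × 80% × 21% = 6.048%.
Total: 68% + 1.47% + 6.048% = 75.518%.
Rounded: 75.52%.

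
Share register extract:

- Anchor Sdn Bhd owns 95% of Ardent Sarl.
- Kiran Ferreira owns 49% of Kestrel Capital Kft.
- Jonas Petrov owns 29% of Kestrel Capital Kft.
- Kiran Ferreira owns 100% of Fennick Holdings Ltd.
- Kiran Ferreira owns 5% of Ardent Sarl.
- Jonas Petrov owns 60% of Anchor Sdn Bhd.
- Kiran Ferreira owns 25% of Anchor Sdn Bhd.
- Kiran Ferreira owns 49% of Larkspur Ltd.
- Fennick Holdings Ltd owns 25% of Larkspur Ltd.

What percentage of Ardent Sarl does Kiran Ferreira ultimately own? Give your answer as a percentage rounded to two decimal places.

Kiran reaches Ardent along 2 paths.
Via Anchor: 25% × 95% = 23.75%.
Direct stake: 5% = 5%.
Total: 23.75% + 5% = 28.75%.

28.75%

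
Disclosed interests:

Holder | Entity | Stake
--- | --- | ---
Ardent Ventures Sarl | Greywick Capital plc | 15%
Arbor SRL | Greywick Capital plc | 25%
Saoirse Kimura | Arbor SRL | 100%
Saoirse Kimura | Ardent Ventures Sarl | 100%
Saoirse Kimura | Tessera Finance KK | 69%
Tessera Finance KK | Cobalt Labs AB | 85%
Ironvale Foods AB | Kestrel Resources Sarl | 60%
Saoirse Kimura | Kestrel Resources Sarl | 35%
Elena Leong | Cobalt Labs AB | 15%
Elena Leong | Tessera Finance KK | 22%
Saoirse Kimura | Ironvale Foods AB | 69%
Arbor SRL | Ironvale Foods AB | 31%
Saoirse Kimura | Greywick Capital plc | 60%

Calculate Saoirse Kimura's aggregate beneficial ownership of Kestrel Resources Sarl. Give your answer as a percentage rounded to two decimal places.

95.00%

Saoirse reaches Kestrel along 3 paths.
Via Arbor → Ironvale: 100% × 31% × 60% = 18.6%.
Via Ironvale: 69% × 60% = 41.4%.
Direct stake: 35% = 35%.
Total: 18.6% + 41.4% + 35% = 95%.
Rounded: 95.00%.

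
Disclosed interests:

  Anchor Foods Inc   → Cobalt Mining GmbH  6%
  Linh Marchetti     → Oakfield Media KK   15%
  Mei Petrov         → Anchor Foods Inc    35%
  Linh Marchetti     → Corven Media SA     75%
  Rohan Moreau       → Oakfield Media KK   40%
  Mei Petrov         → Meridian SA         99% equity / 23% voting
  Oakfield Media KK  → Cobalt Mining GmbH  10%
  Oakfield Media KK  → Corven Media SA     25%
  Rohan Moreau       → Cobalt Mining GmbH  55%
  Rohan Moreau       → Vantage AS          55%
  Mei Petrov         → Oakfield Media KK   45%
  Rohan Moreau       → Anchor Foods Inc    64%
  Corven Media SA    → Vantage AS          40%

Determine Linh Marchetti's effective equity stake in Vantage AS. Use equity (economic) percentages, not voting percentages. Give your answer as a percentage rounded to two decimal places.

Linh reaches Vantage along 2 paths.
Via Oakfield → Corven: 15% × 25% × 40% = 1.5%.
Via Corven: 75% × 40% = 30%.
Total: 1.5% + 30% = 31.5%.
Rounded: 31.50%.

31.50%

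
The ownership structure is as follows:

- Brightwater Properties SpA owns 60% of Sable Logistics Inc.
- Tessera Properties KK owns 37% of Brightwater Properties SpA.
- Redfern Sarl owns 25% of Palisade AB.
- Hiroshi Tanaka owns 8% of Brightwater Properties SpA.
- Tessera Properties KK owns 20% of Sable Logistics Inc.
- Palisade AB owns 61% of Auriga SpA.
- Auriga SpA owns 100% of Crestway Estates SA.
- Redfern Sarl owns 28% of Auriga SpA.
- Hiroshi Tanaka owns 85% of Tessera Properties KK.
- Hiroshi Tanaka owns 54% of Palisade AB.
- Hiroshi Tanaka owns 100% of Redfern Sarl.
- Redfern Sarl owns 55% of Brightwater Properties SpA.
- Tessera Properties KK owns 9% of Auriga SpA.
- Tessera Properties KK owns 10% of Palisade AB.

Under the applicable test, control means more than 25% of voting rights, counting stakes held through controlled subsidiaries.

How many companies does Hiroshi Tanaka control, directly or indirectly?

7

Hiroshi holds 85% of Tessera, so Hiroshi controls Tessera.
Hiroshi holds 100% of Redfern, so Hiroshi controls Redfern.
Tessera and Hiroshi and Redfern together hold 37% + 8% + 55% = 100% of Brightwater, so Hiroshi controls Brightwater.
Hiroshi and Redfern and Tessera together hold 54% + 25% + 10% = 89% of Palisade, so Hiroshi controls Palisade.
Redfern and Palisade and Tessera together hold 28% + 61% + 9% = 98% of Auriga, so Hiroshi controls Auriga.
Brightwater and Tessera together hold 60% + 20% = 80% of Sable, so Hiroshi controls Sable.
Auriga holds 100% of Crestway, so Hiroshi controls Crestway.
Hiroshi controls 7 companies.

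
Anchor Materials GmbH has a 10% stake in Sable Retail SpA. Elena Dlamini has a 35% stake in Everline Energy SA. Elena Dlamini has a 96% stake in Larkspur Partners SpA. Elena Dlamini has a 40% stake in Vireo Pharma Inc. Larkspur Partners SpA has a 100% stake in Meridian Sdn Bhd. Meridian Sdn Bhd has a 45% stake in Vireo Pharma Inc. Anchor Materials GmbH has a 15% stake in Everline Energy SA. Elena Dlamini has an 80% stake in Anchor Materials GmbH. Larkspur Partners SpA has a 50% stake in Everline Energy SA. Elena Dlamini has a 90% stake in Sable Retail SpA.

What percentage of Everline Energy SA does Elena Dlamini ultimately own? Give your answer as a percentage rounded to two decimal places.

95.00%

Elena reaches Everline along 3 paths.
Via Larkspur: 96% × 50% = 48%.
Direct stake: 35% = 35%.
Via Anchor: 80% × 15% = 12%.
Total: 48% + 35% + 12% = 95%.
Rounded: 95.00%.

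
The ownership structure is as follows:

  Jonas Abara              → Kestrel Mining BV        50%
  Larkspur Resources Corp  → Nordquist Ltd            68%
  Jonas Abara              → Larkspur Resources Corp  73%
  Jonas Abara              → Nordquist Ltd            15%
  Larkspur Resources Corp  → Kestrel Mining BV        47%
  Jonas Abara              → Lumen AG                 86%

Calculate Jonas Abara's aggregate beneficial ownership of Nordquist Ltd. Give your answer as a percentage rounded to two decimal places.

64.64%

Jonas reaches Nordquist along 2 paths.
Direct stake: 15% = 15%.
Via Larkspur: 73% × 68% = 49.64%.
Total: 15% + 49.64% = 64.64%.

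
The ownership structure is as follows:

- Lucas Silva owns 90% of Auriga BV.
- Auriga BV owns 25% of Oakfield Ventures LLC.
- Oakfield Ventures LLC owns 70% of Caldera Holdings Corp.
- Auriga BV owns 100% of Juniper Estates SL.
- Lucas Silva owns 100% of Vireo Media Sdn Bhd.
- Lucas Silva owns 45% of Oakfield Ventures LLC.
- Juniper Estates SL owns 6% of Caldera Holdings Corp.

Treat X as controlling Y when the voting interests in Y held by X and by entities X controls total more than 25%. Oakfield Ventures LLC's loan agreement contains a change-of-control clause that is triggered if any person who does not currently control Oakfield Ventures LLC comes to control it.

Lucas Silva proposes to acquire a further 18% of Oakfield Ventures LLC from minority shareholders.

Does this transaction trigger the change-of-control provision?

The purchase changes only Lucas's holdings, so Lucas is the only person who could newly come to control Oakfield.
Lucas holds 90% of Auriga, so Lucas controls Auriga.
Lucas and Auriga together hold 45% + 25% = 70% of Oakfield, so Lucas controls Oakfield.
So Lucas already controls Oakfield before the transaction.
After the purchase, Lucas's direct stake in Oakfield rises to 45% + 18% = 63%.
Lucas controlled Oakfield already, so this is not a new person acquiring control; every other person's position is unchanged or reduced.
No new person acquires control, so the clause is not triggered.

No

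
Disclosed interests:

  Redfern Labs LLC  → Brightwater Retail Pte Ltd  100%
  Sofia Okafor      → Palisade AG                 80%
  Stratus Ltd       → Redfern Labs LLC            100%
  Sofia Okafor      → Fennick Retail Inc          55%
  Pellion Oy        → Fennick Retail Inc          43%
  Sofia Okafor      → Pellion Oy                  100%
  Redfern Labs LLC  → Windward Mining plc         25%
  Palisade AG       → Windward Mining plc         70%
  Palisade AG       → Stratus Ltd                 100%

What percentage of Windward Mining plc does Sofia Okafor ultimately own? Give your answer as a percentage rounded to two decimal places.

Sofia reaches Windward along 2 paths.
Via Palisade: 80% × 70% = 56%.
Via Palisade → Stratus → Redfern: 80% × 100% × 100% × 25% = 20%.
Total: 56% + 20% = 76%.
Rounded: 76.00%.

76.00%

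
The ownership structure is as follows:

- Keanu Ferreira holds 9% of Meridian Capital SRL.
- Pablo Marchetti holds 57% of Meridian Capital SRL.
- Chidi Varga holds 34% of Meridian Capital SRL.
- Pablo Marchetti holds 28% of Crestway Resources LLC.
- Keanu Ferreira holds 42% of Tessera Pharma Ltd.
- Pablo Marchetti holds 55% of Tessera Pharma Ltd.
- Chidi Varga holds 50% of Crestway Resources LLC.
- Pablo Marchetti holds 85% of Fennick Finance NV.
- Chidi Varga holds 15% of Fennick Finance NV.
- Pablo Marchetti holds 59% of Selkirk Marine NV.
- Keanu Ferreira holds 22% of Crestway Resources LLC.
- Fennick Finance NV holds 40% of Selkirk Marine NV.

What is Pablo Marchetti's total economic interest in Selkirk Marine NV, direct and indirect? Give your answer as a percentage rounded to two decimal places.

93.00%

Pablo reaches Selkirk along 2 paths.
Direct stake: 59% = 59%.
Via Fennick: 85% × 40% = 34%.
Total: 59% + 34% = 93%.
Rounded: 93.00%.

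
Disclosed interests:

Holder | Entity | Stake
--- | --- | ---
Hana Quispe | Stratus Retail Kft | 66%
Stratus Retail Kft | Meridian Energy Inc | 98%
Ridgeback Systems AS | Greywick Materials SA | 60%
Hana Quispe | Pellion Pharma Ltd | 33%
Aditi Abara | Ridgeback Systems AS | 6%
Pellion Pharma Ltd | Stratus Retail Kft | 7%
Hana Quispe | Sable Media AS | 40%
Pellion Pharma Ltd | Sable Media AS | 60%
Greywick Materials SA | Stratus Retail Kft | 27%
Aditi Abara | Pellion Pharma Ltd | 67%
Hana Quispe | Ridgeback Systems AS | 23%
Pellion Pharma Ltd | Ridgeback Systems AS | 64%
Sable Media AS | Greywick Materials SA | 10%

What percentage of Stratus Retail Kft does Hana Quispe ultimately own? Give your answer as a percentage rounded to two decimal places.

77.07%

Hana reaches Stratus along 6 paths.
Direct stake: 66% = 66%.
Via Pellion: 33% × 7% = 2.31%.
Via Pellion → Ridgeback → Greywick: 33% × 64% × 60% × 27% = 3.42144%.
Via Ridgeback → Greywick: 23% × 60% × 27% = 3.726%.
Via Pellion → Sable → Greywick: 33% × 60% × 10% × 27% = 0.5346%.
Via Sable → Greywick: 40% × 10% × 27% = 1.08%.
Total: 66% + 2.31% + 3.42144% + 3.726% + 0.5346% + 1.08% = 77.07204%.
Rounded: 77.07%.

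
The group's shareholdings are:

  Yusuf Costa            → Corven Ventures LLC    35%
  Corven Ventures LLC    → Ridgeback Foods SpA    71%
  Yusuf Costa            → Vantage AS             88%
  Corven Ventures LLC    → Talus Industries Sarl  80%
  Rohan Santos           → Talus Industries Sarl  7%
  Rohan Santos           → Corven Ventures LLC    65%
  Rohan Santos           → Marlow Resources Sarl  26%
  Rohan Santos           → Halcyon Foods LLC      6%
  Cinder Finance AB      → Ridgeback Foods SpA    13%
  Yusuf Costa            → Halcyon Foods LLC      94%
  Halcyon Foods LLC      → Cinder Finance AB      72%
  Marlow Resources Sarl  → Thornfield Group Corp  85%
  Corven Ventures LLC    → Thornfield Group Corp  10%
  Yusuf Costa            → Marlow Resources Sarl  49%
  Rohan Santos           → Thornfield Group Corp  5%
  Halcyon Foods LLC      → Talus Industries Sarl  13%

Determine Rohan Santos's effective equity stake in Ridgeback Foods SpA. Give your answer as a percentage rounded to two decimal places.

Rohan reaches Ridgeback along 2 paths.
Via Halcyon → Cinder: 6% × 72% × 13% = 0.5616%.
Via Corven: 65% × 71% = 46.15%.
Total: 0.5616% + 46.15% = 46.7116%.
Rounded: 46.71%.

46.71%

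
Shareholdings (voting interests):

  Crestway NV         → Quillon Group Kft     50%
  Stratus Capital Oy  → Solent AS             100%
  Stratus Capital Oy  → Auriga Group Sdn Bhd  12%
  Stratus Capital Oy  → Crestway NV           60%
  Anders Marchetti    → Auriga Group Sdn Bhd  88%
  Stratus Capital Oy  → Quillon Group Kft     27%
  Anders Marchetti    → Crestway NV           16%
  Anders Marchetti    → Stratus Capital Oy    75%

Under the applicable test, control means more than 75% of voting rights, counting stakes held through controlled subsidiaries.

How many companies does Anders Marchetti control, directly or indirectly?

1

Anders holds 88% of Auriga, so Anders controls Auriga.
No other company's threshold is met.
Anders controls 1 company.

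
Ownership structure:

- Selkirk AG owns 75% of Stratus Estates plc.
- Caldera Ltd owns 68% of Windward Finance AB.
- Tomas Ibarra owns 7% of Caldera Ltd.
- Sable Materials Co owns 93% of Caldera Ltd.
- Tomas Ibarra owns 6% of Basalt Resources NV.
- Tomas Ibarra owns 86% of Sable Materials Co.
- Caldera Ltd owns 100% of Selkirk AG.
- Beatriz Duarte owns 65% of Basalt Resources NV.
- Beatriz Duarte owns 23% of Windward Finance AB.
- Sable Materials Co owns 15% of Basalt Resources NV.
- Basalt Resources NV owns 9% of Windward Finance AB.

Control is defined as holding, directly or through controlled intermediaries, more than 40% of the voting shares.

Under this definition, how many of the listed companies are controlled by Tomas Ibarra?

Tomas holds 86% of Sable, so Tomas controls Sable.
Sable and Tomas together hold 93% + 7% = 100% of Caldera, so Tomas controls Caldera.
Caldera holds 100% of Selkirk, so Tomas controls Selkirk.
Caldera holds 68% of Windward, so Tomas controls Windward.
Selkirk holds 75% of Stratus, so Tomas controls Stratus.
No other company's threshold is met.
Tomas controls 5 companies.

5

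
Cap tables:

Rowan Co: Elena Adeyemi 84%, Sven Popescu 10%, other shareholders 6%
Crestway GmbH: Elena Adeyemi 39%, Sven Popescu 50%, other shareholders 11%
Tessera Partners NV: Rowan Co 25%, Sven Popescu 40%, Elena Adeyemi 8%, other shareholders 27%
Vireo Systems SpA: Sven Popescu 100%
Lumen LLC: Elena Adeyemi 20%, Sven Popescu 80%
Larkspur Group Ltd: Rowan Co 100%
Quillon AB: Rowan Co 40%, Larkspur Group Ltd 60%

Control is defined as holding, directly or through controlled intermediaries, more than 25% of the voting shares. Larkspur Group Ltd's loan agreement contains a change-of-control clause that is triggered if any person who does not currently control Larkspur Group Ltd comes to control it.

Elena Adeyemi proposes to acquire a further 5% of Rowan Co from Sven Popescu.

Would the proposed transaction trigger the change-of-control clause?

No

The purchase adds only to Elena's holdings (Sven's stake shrinks), so Elena is the only person who could newly come to control Larkspur.
Elena holds 84% of Rowan, so Elena controls Rowan.
Rowan holds 100% of Larkspur, so Elena controls Larkspur.
So Elena already controls Larkspur before the transaction.
After the purchase, Elena's direct stake in Rowan rises to 84% + 5% = 89%, and Sven's stake falls to 5%.
Elena controlled Larkspur already, so this is not a new person acquiring control; every other person's position is unchanged or reduced.
No new person acquires control, so the clause is not triggered.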